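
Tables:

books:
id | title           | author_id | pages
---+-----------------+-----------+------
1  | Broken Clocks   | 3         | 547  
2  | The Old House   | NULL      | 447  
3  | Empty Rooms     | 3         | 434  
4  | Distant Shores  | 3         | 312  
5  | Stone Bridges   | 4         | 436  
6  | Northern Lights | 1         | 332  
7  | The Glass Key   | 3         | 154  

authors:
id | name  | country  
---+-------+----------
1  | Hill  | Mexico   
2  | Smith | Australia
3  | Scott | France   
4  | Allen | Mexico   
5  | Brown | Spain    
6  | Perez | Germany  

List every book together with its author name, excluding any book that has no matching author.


INNER JOIN keeps only books rows whose author_id matches an id in authors. Walk through each book:
  - book 1 (Broken Clocks): author_id=3 -> matches Scott
  - book 2 (The Old House): author_id=NULL, no match -> dropped
  - book 3 (Empty Rooms): author_id=3 -> matches Scott
  - book 4 (Distant Shores): author_id=3 -> matches Scott
  - book 5 (Stone Bridges): author_id=4 -> matches Allen
  - book 6 (Northern Lights): author_id=1 -> matches Hill
  - book 7 (The Glass Key): author_id=3 -> matches Scott
So 1 of 7 rows is dropped.

SQL:
SELECT a.title, b.name AS author
FROM books a
INNER JOIN authors b ON a.author_id = b.id

Result:
title           | author
----------------+-------
Broken Clocks   | Scott 
Empty Rooms     | Scott 
Distant Shores  | Scott 
Stone Bridges   | Allen 
Northern Lights | Hill  
The Glass Key   | Scott 


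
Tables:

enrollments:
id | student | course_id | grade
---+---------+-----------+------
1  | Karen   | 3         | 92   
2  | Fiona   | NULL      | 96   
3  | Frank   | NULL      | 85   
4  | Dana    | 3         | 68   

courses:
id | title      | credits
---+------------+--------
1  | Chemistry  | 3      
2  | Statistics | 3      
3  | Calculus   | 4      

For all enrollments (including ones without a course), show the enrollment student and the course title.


LEFT JOIN keeps every row from enrollments (the left table); where course_id has no match in courses, the course columns become NULL. Walk through each enrollment:
  - enrollment 1 (Karen): course_id=3 -> matches Calculus
  - enrollment 2 (Fiona): course_id=NULL, no match -> kept with NULL
  - enrollment 3 (Frank): course_id=NULL, no match -> kept with NULL
  - enrollment 4 (Dana): course_id=3 -> matches Calculus
All 4 rows appear; 2 have NULL course.

SQL:
SELECT a.student, b.title AS course
FROM enrollments a
LEFT JOIN courses b ON a.course_id = b.id

Result:
student | course  
--------+---------
Karen   | Calculus
Fiona   | NULL    
Frank   | NULL    
Dana    | Calculus


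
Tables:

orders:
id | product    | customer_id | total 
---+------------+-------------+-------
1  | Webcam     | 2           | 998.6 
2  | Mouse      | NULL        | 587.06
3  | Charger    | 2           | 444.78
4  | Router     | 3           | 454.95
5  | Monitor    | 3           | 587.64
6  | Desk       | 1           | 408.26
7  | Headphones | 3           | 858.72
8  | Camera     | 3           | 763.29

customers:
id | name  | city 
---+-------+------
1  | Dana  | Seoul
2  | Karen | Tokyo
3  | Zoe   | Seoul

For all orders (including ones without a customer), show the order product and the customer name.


LEFT JOIN keeps every row from orders (the left table); where customer_id has no match in customers, the customer columns become NULL. Walk through each order:
  - order 1 (Webcam): customer_id=2 -> matches Karen
  - order 2 (Mouse): customer_id=NULL, no match -> kept with NULL
  - order 3 (Charger): customer_id=2 -> matches Karen
  - order 4 (Router): customer_id=3 -> matches Zoe
  - order 5 (Monitor): customer_id=3 -> matches Zoe
  - order 6 (Desk): customer_id=1 -> matches Dana
  - order 7 (Headphones): customer_id=3 -> matches Zoe
  - order 8 (Camera): customer_id=3 -> matches Zoe
All 8 rows appear; 1 has NULL customer.

SQL:
SELECT a.product, b.name AS customer
FROM orders a
LEFT JOIN customers b ON a.customer_id = b.id

Result:
product    | customer
-----------+---------
Webcam     | Karen   
Mouse      | NULL    
Charger    | Karen   
Router     | Zoe     
Monitor    | Zoe     
Desk       | Dana    
Headphones | Zoe     
Camera     | Zoe     


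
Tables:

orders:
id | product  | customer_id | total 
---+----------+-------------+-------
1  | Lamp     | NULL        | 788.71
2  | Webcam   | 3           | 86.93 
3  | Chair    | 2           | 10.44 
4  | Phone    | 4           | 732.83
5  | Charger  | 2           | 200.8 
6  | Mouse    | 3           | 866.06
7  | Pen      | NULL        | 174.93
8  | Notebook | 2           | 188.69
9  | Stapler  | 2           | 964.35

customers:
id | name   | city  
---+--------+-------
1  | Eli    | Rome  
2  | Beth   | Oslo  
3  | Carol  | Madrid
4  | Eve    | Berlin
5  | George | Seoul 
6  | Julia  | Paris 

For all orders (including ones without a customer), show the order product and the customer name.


LEFT JOIN keeps every row from orders (the left table); where customer_id has no match in customers, the customer columns become NULL. Walk through each order:
  - order 1 (Lamp): customer_id=NULL, no match -> kept with NULL
  - order 2 (Webcam): customer_id=3 -> matches Carol
  - order 3 (Chair): customer_id=2 -> matches Beth
  - order 4 (Phone): customer_id=4 -> matches Eve
  - order 5 (Charger): customer_id=2 -> matches Beth
  - order 6 (Mouse): customer_id=3 -> matches Carol
  - order 7 (Pen): customer_id=NULL, no match -> kept with NULL
  - order 8 (Notebook): customer_id=2 -> matches Beth
  - order 9 (Stapler): customer_id=2 -> matches Beth
All 9 rows appear; 2 have NULL customer.

SQL:
SELECT a.product, b.name AS customer
FROM orders a
LEFT JOIN customers b ON a.customer_id = b.id

Result:
product  | customer
---------+---------
Lamp     | NULL    
Webcam   | Carol   
Chair    | Beth    
Phone    | Eve     
Charger  | Beth    
Mouse    | Carol   
Pen      | NULL    
Notebook | Beth    
Stapler  | Beth    


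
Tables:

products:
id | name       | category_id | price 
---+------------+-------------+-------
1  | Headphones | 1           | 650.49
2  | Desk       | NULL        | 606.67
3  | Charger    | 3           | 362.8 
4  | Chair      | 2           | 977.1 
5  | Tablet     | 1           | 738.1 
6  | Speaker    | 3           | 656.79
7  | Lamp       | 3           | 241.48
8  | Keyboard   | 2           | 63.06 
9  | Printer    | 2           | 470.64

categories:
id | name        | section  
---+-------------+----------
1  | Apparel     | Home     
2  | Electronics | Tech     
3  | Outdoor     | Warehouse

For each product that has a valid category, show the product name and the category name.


INNER JOIN keeps only products rows whose category_id matches an id in categories. Walk through each product:
  - product 1 (Headphones): category_id=1 -> matches Apparel
  - product 2 (Desk): category_id=NULL, no match -> dropped
  - product 3 (Charger): category_id=3 -> matches Outdoor
  - product 4 (Chair): category_id=2 -> matches Electronics
  - product 5 (Tablet): category_id=1 -> matches Apparel
  - product 6 (Speaker): category_id=3 -> matches Outdoor
  - product 7 (Lamp): category_id=3 -> matches Outdoor
  - product 8 (Keyboard): category_id=2 -> matches Electronics
  - product 9 (Printer): category_id=2 -> matches Electronics
So 1 of 9 rows is dropped.

SQL:
SELECT a.name, b.name AS category
FROM products a
INNER JOIN categories b ON a.category_id = b.id

Result:
name       | category   
-----------+------------
Headphones | Apparel    
Charger    | Outdoor    
Chair      | Electronics
Tablet     | Apparel    
Speaker    | Outdoor    
Lamp       | Outdoor    
Keyboard   | Electronics
Printer    | Electronics


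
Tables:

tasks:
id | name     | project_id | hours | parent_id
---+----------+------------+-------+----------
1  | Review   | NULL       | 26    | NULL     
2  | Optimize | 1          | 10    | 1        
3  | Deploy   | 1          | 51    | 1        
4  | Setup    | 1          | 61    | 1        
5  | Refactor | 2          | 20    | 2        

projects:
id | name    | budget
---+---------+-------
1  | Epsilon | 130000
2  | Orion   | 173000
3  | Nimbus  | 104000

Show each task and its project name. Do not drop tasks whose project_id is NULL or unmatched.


LEFT JOIN keeps every row from tasks (the left table); where project_id has no match in projects, the project columns become NULL. Walk through each task:
  - task 1 (Review): project_id=NULL, no match -> kept with NULL
  - task 2 (Optimize): project_id=1 -> matches Epsilon
  - task 3 (Deploy): project_id=1 -> matches Epsilon
  - task 4 (Setup): project_id=1 -> matches Epsilon
  - task 5 (Refactor): project_id=2 -> matches Orion
All 5 rows appear; 1 has NULL project.

SQL:
SELECT a.name, b.name AS project
FROM tasks a
LEFT JOIN projects b ON a.project_id = b.id

Result:
name     | project
---------+--------
Review   | NULL   
Optimize | Epsilon
Deploy   | Epsilon
Setup    | Epsilon
Refactor | Orion  


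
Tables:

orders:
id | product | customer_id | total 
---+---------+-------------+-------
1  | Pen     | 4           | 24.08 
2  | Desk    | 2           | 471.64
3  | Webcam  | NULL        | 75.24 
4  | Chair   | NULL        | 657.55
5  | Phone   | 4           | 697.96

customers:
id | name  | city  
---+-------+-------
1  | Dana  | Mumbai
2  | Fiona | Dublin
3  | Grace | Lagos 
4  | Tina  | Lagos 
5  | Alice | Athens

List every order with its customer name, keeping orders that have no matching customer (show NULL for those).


LEFT JOIN keeps every row from orders (the left table); where customer_id has no match in customers, the customer columns become NULL. Walk through each order:
  - order 1 (Pen): customer_id=4 -> matches Tina
  - order 2 (Desk): customer_id=2 -> matches Fiona
  - order 3 (Webcam): customer_id=NULL, no match -> kept with NULL
  - order 4 (Chair): customer_id=NULL, no match -> kept with NULL
  - order 5 (Phone): customer_id=4 -> matches Tina
All 5 rows appear; 2 have NULL customer.

SQL:
SELECT a.product, b.name AS customer
FROM orders a
LEFT JOIN customers b ON a.customer_id = b.id

Result:
product | customer
--------+---------
Pen     | Tina    
Desk    | Fiona   
Webcam  | NULL    
Chair   | NULL    
Phone   | Tina    


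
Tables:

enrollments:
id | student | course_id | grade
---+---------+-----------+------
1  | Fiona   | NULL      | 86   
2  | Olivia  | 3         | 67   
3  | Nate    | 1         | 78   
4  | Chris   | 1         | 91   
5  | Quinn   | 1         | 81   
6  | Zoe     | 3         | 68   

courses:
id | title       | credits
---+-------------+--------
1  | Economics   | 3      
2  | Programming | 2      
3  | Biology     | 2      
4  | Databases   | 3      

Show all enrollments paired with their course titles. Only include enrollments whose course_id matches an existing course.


INNER JOIN keeps only enrollments rows whose course_id matches an id in courses. Walk through each enrollment:
  - enrollment 1 (Fiona): course_id=NULL, no match -> dropped
  - enrollment 2 (Olivia): course_id=3 -> matches Biology
  - enrollment 3 (Nate): course_id=1 -> matches Economics
  - enrollment 4 (Chris): course_id=1 -> matches Economics
  - enrollment 5 (Quinn): course_id=1 -> matches Economics
  - enrollment 6 (Zoe): course_id=3 -> matches Biology
So 1 of 6 rows is dropped.

SQL:
SELECT a.student, b.title AS course
FROM enrollments a
INNER JOIN courses b ON a.course_id = b.id

Result:
student | course   
--------+----------
Olivia  | Biology  
Nate    | Economics
Chris   | Economics
Quinn   | Economics
Zoe     | Biology  


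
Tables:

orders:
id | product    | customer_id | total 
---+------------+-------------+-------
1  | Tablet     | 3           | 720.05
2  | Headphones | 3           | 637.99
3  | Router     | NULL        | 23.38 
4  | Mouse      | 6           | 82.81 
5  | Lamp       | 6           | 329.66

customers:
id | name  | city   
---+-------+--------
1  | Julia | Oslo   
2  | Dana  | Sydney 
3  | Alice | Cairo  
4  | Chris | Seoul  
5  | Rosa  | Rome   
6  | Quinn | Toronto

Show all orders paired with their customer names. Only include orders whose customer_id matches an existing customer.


INNER JOIN keeps only orders rows whose customer_id matches an id in customers. Walk through each order:
  - order 1 (Tablet): customer_id=3 -> matches Alice
  - order 2 (Headphones): customer_id=3 -> matches Alice
  - order 3 (Router): customer_id=NULL, no match -> dropped
  - order 4 (Mouse): customer_id=6 -> matches Quinn
  - order 5 (Lamp): customer_id=6 -> matches Quinn
So 1 of 5 rows is dropped.

SQL:
SELECT a.product, b.name AS customer
FROM orders a
INNER JOIN customers b ON a.customer_id = b.id

Result:
product    | customer
-----------+---------
Tablet     | Alice   
Headphones | Alice   
Mouse      | Quinn   
Lamp       | Quinn   


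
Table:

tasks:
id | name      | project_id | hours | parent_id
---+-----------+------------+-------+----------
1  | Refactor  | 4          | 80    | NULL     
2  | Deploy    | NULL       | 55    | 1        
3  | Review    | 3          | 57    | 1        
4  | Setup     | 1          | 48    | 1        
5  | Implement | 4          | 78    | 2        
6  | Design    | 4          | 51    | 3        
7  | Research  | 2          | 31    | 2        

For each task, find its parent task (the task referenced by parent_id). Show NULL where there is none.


This is a self-join: tasks is joined to a second copy of itself, matching each row's parent_id to another row's id. Use LEFT JOIN so rows with parent_id=NULL are kept.
  - task 1 (Refactor): parent_id=NULL -> NULL
  - task 2 (Deploy): parent_id=1 -> Refactor
  - task 3 (Review): parent_id=1 -> Refactor
  - task 4 (Setup): parent_id=1 -> Refactor
  - task 5 (Implement): parent_id=2 -> Deploy
  - task 6 (Design): parent_id=3 -> Review
  - task 7 (Research): parent_id=2 -> Deploy

SQL:
SELECT a.name AS item, b.name AS parent
FROM tasks a
LEFT JOIN tasks b ON a.parent_id = b.id

Result:
item      | parent  
----------+---------
Refactor  | NULL    
Deploy    | Refactor
Review    | Refactor
Setup     | Refactor
Implement | Deploy  
Design    | Review  
Research  | Deploy  


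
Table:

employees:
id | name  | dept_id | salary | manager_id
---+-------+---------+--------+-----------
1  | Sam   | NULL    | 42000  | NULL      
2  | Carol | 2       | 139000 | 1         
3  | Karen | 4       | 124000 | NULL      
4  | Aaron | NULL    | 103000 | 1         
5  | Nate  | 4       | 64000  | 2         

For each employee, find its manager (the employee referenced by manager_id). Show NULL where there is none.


This is a self-join: employees is joined to a second copy of itself, matching each row's manager_id to another row's id. Use LEFT JOIN so rows with manager_id=NULL are kept.
  - employee 1 (Sam): manager_id=NULL -> NULL
  - employee 2 (Carol): manager_id=1 -> Sam
  - employee 3 (Karen): manager_id=NULL -> NULL
  - employee 4 (Aaron): manager_id=1 -> Sam
  - employee 5 (Nate): manager_id=2 -> Carol

SQL:
SELECT a.name AS item, b.name AS manager
FROM employees a
LEFT JOIN employees b ON a.manager_id = b.id

Result:
item  | manager
------+--------
Sam   | NULL   
Carol | Sam    
Karen | NULL   
Aaron | Sam    
Nate  | Carol  


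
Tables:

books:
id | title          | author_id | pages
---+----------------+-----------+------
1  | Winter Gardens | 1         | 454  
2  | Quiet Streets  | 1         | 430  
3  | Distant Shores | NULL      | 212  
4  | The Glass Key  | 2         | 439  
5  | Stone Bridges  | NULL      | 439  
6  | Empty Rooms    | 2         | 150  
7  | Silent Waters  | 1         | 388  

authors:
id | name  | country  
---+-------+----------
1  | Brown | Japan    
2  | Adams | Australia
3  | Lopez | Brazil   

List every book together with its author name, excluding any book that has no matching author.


INNER JOIN keeps only books rows whose author_id matches an id in authors. Walk through each book:
  - book 1 (Winter Gardens): author_id=1 -> matches Brown
  - book 2 (Quiet Streets): author_id=1 -> matches Brown
  - book 3 (Distant Shores): author_id=NULL, no match -> dropped
  - book 4 (The Glass Key): author_id=2 -> matches Adams
  - book 5 (Stone Bridges): author_id=NULL, no match -> dropped
  - book 6 (Empty Rooms): author_id=2 -> matches Adams
  - book 7 (Silent Waters): author_id=1 -> matches Brown
So 2 of 7 rows are dropped.

SQL:
SELECT a.title, b.name AS author
FROM books a
INNER JOIN authors b ON a.author_id = b.id

Result:
title          | author
---------------+-------
Winter Gardens | Brown 
Quiet Streets  | Brown 
The Glass Key  | Adams 
Empty Rooms    | Adams 
Silent Waters  | Brown 


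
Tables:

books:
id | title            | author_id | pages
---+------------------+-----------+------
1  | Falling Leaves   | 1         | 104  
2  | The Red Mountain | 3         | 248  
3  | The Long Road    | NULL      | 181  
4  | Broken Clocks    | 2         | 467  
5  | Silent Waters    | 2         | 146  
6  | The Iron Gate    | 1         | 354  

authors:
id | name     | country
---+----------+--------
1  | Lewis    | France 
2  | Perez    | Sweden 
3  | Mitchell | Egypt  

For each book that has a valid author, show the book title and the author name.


INNER JOIN keeps only books rows whose author_id matches an id in authors. Walk through each book:
  - book 1 (Falling Leaves): author_id=1 -> matches Lewis
  - book 2 (The Red Mountain): author_id=3 -> matches Mitchell
  - book 3 (The Long Road): author_id=NULL, no match -> dropped
  - book 4 (Broken Clocks): author_id=2 -> matches Perez
  - book 5 (Silent Waters): author_id=2 -> matches Perez
  - book 6 (The Iron Gate): author_id=1 -> matches Lewis
So 1 of 6 rows is dropped.

SQL:
SELECT a.title, b.name AS author
FROM books a
INNER JOIN authors b ON a.author_id = b.id

Result:
title            | author  
-----------------+---------
Falling Leaves   | Lewis   
The Red Mountain | Mitchell
Broken Clocks    | Perez   
Silent Waters    | Perez   
The Iron Gate    | Lewis   


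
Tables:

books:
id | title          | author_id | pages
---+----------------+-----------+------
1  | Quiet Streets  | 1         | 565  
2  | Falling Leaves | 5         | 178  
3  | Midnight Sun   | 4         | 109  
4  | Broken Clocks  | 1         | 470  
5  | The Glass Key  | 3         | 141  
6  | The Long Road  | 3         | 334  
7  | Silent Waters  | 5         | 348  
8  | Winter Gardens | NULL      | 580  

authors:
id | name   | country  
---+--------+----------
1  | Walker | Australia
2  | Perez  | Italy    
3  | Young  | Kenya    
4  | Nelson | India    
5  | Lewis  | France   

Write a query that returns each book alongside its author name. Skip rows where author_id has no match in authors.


INNER JOIN keeps only books rows whose author_id matches an id in authors. Walk through each book:
  - book 1 (Quiet Streets): author_id=1 -> matches Walker
  - book 2 (Falling Leaves): author_id=5 -> matches Lewis
  - book 3 (Midnight Sun): author_id=4 -> matches Nelson
  - book 4 (Broken Clocks): author_id=1 -> matches Walker
  - book 5 (The Glass Key): author_id=3 -> matches Young
  - book 6 (The Long Road): author_id=3 -> matches Young
  - book 7 (Silent Waters): author_id=5 -> matches Lewis
  - book 8 (Winter Gardens): author_id=NULL, no match -> dropped
So 1 of 8 rows is dropped.

SQL:
SELECT a.title, b.name AS author
FROM books a
INNER JOIN authors b ON a.author_id = b.id

Result:
title          | author
---------------+-------
Quiet Streets  | Walker
Falling Leaves | Lewis 
Midnight Sun   | Nelson
Broken Clocks  | Walker
The Glass Key  | Young 
The Long Road  | Young 
Silent Waters  | Lewis 


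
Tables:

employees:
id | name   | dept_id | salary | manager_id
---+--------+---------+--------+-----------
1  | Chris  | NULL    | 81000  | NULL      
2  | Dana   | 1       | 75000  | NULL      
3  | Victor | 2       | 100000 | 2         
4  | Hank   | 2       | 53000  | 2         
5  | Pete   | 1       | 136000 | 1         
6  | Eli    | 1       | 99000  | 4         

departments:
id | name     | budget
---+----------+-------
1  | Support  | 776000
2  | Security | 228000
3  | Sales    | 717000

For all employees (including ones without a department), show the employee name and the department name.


LEFT JOIN keeps every row from employees (the left table); where dept_id has no match in departments, the department columns become NULL. Walk through each employee:
  - employee 1 (Chris): dept_id=NULL, no match -> kept with NULL
  - employee 2 (Dana): dept_id=1 -> matches Support
  - employee 3 (Victor): dept_id=2 -> matches Security
  - employee 4 (Hank): dept_id=2 -> matches Security
  - employee 5 (Pete): dept_id=1 -> matches Support
  - employee 6 (Eli): dept_id=1 -> matches Support
All 6 rows appear; 1 has NULL department.

SQL:
SELECT a.name, b.name AS department
FROM employees a
LEFT JOIN departments b ON a.dept_id = b.id

Result:
name   | department
-------+-----------
Chris  | NULL      
Dana   | Support   
Victor | Security  
Hank   | Security  
Pete   | Support   
Eli    | Support   


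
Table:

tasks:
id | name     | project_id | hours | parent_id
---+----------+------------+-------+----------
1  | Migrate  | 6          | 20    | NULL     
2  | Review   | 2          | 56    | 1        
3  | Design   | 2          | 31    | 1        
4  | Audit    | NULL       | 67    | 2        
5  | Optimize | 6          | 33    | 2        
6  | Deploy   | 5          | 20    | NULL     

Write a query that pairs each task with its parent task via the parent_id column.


This is a self-join: tasks is joined to a second copy of itself, matching each row's parent_id to another row's id. Use LEFT JOIN so rows with parent_id=NULL are kept.
  - task 1 (Migrate): parent_id=NULL -> NULL
  - task 2 (Review): parent_id=1 -> Migrate
  - task 3 (Design): parent_id=1 -> Migrate
  - task 4 (Audit): parent_id=2 -> Review
  - task 5 (Optimize): parent_id=2 -> Review
  - task 6 (Deploy): parent_id=NULL -> NULL

SQL:
SELECT a.name AS item, b.name AS parent
FROM tasks a
LEFT JOIN tasks b ON a.parent_id = b.id

Result:
item     | parent 
---------+--------
Migrate  | NULL   
Review   | Migrate
Design   | Migrate
Audit    | Review 
Optimize | Review 
Deploy   | NULL   


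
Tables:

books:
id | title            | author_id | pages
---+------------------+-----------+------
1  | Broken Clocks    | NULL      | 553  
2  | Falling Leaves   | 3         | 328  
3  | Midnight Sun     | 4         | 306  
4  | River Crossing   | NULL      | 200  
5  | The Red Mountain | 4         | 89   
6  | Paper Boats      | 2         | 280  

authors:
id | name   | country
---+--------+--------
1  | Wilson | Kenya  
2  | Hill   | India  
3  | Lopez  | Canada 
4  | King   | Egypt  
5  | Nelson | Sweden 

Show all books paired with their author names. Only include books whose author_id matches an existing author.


INNER JOIN keeps only books rows whose author_id matches an id in authors. Walk through each book:
  - book 1 (Broken Clocks): author_id=NULL, no match -> dropped
  - book 2 (Falling Leaves): author_id=3 -> matches Lopez
  - book 3 (Midnight Sun): author_id=4 -> matches King
  - book 4 (River Crossing): author_id=NULL, no match -> dropped
  - book 5 (The Red Mountain): author_id=4 -> matches King
  - book 6 (Paper Boats): author_id=2 -> matches Hill
So 2 of 6 rows are dropped.

SQL:
SELECT a.title, b.name AS author
FROM books a
INNER JOIN authors b ON a.author_id = b.id

Result:
title            | author
-----------------+-------
Falling Leaves   | Lopez 
Midnight Sun     | King  
The Red Mountain | King  
Paper Boats      | Hill  


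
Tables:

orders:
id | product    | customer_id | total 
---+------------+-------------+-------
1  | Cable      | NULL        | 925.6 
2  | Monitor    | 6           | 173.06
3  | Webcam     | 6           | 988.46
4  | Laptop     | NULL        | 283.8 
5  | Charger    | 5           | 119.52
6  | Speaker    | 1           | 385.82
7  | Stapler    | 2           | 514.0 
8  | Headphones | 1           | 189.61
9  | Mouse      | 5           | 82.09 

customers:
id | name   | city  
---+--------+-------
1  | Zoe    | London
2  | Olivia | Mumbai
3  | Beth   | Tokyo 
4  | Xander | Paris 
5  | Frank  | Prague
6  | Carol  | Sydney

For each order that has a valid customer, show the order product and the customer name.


INNER JOIN keeps only orders rows whose customer_id matches an id in customers. Walk through each order:
  - order 1 (Cable): customer_id=NULL, no match -> dropped
  - order 2 (Monitor): customer_id=6 -> matches Carol
  - order 3 (Webcam): customer_id=6 -> matches Carol
  - order 4 (Laptop): customer_id=NULL, no match -> dropped
  - order 5 (Charger): customer_id=5 -> matches Frank
  - order 6 (Speaker): customer_id=1 -> matches Zoe
  - order 7 (Stapler): customer_id=2 -> matches Olivia
  - order 8 (Headphones): customer_id=1 -> matches Zoe
  - order 9 (Mouse): customer_id=5 -> matches Frank
So 2 of 9 rows are dropped.

SQL:
SELECT a.product, b.name AS customer
FROM orders a
INNER JOIN customers b ON a.customer_id = b.id

Result:
product    | customer
-----------+---------
Monitor    | Carol   
Webcam     | Carol   
Charger    | Frank   
Speaker    | Zoe     
Stapler    | Olivia  
Headphones | Zoe     
Mouse      | Frank   


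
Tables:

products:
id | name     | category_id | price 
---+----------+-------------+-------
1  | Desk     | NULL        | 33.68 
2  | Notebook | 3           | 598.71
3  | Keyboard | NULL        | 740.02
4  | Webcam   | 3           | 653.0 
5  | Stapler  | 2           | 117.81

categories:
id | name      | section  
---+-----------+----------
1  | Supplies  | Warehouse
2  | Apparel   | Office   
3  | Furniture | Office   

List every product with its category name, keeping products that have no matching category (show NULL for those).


LEFT JOIN keeps every row from products (the left table); where category_id has no match in categories, the category columns become NULL. Walk through each product:
  - product 1 (Desk): category_id=NULL, no match -> kept with NULL
  - product 2 (Notebook): category_id=3 -> matches Furniture
  - product 3 (Keyboard): category_id=NULL, no match -> kept with NULL
  - product 4 (Webcam): category_id=3 -> matches Furniture
  - product 5 (Stapler): category_id=2 -> matches Apparel
All 5 rows appear; 2 have NULL category.

SQL:
SELECT a.name, b.name AS category
FROM products a
LEFT JOIN categories b ON a.category_id = b.id

Result:
name     | category 
---------+----------
Desk     | NULL     
Notebook | Furniture
Keyboard | NULL     
Webcam   | Furniture
Stapler  | Apparel  


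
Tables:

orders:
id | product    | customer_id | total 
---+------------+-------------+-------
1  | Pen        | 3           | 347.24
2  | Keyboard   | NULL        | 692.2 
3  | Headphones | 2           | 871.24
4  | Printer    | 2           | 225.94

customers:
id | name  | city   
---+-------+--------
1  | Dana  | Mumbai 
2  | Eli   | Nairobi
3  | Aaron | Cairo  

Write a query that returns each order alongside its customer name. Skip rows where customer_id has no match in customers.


INNER JOIN keeps only orders rows whose customer_id matches an id in customers. Walk through each order:
  - order 1 (Pen): customer_id=3 -> matches Aaron
  - order 2 (Keyboard): customer_id=NULL, no match -> dropped
  - order 3 (Headphones): customer_id=2 -> matches Eli
  - order 4 (Printer): customer_id=2 -> matches Eli
So 1 of 4 rows is dropped.

SQL:
SELECT a.product, b.name AS customer
FROM orders a
INNER JOIN customers b ON a.customer_id = b.id

Result:
product    | customer
-----------+---------
Pen        | Aaron   
Headphones | Eli     
Printer    | Eli     


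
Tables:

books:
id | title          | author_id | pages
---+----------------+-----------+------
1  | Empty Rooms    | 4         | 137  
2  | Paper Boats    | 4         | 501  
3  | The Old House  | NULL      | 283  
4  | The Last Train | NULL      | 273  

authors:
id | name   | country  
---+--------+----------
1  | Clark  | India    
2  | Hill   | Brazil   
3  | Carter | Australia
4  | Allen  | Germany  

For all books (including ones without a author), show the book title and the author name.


LEFT JOIN keeps every row from books (the left table); where author_id has no match in authors, the author columns become NULL. Walk through each book:
  - book 1 (Empty Rooms): author_id=4 -> matches Allen
  - book 2 (Paper Boats): author_id=4 -> matches Allen
  - book 3 (The Old House): author_id=NULL, no match -> kept with NULL
  - book 4 (The Last Train): author_id=NULL, no match -> kept with NULL
All 4 rows appear; 2 have NULL author.

SQL:
SELECT a.title, b.name AS author
FROM books a
LEFT JOIN authors b ON a.author_id = b.id

Result:
title          | author
---------------+-------
Empty Rooms    | Allen 
Paper Boats    | Allen 
The Old House  | NULL  
The Last Train | NULL  


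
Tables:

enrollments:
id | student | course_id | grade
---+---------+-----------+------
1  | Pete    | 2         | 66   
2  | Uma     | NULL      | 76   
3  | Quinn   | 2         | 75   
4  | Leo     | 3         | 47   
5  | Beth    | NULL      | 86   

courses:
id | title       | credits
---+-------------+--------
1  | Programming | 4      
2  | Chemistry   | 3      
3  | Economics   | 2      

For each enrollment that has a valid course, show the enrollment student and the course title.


INNER JOIN keeps only enrollments rows whose course_id matches an id in courses. Walk through each enrollment:
  - enrollment 1 (Pete): course_id=2 -> matches Chemistry
  - enrollment 2 (Uma): course_id=NULL, no match -> dropped
  - enrollment 3 (Quinn): course_id=2 -> matches Chemistry
  - enrollment 4 (Leo): course_id=3 -> matches Economics
  - enrollment 5 (Beth): course_id=NULL, no match -> dropped
So 2 of 5 rows are dropped.

SQL:
SELECT a.student, b.title AS course
FROM enrollments a
INNER JOIN courses b ON a.course_id = b.id

Result:
student | course   
--------+----------
Pete    | Chemistry
Quinn   | Chemistry
Leo     | Economics


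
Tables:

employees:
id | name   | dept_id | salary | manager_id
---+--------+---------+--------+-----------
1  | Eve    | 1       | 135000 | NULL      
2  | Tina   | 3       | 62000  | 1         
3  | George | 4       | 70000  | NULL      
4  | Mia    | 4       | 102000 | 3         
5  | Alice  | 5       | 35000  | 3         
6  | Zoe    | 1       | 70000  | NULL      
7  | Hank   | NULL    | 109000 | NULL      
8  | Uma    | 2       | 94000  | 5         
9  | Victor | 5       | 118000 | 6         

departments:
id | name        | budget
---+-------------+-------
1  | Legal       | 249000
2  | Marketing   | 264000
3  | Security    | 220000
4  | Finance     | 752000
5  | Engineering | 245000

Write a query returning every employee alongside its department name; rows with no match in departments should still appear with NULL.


LEFT JOIN keeps every row from employees (the left table); where dept_id has no match in departments, the department columns become NULL. Walk through each employee:
  - employee 1 (Eve): dept_id=1 -> matches Legal
  - employee 2 (Tina): dept_id=3 -> matches Security
  - employee 3 (George): dept_id=4 -> matches Finance
  - employee 4 (Mia): dept_id=4 -> matches Finance
  - employee 5 (Alice): dept_id=5 -> matches Engineering
  - employee 6 (Zoe): dept_id=1 -> matches Legal
  - employee 7 (Hank): dept_id=NULL, no match -> kept with NULL
  - employee 8 (Uma): dept_id=2 -> matches Marketing
  - employee 9 (Victor): dept_id=5 -> matches Engineering
All 9 rows appear; 1 has NULL department.

SQL:
SELECT a.name, b.name AS department
FROM employees a
LEFT JOIN departments b ON a.dept_id = b.id

Result:
name   | department 
-------+------------
Eve    | Legal      
Tina   | Security   
George | Finance    
Mia    | Finance    
Alice  | Engineering
Zoe    | Legal      
Hank   | NULL       
Uma    | Marketing  
Victor | Engineering


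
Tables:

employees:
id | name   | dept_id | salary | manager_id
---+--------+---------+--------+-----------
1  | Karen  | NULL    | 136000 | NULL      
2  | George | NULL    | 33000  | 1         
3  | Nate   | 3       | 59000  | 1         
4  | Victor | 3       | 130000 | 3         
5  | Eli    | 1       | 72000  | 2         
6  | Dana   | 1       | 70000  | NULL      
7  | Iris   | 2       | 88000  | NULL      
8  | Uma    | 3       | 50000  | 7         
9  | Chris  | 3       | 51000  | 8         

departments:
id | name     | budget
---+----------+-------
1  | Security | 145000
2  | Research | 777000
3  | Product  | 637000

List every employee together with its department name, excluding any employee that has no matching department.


INNER JOIN keeps only employees rows whose dept_id matches an id in departments. Walk through each employee:
  - employee 1 (Karen): dept_id=NULL, no match -> dropped
  - employee 2 (George): dept_id=NULL, no match -> dropped
  - employee 3 (Nate): dept_id=3 -> matches Product
  - employee 4 (Victor): dept_id=3 -> matches Product
  - employee 5 (Eli): dept_id=1 -> matches Security
  - employee 6 (Dana): dept_id=1 -> matches Security
  - employee 7 (Iris): dept_id=2 -> matches Research
  - employee 8 (Uma): dept_id=3 -> matches Product
  - employee 9 (Chris): dept_id=3 -> matches Product
So 2 of 9 rows are dropped.

SQL:
SELECT a.name, b.name AS department
FROM employees a
INNER JOIN departments b ON a.dept_id = b.id

Result:
name   | department
-------+-----------
Nate   | Product   
Victor | Product   
Eli    | Security  
Dana   | Security  
Iris   | Research  
Uma    | Product   
Chris  | Product   


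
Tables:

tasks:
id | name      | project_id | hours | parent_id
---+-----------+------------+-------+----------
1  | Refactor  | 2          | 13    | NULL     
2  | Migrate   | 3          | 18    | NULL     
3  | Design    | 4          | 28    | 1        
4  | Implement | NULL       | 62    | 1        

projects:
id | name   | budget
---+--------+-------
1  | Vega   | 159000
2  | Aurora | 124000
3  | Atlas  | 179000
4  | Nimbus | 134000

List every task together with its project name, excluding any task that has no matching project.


INNER JOIN keeps only tasks rows whose project_id matches an id in projects. Walk through each task:
  - task 1 (Refactor): project_id=2 -> matches Aurora
  - task 2 (Migrate): project_id=3 -> matches Atlas
  - task 3 (Design): project_id=4 -> matches Nimbus
  - task 4 (Implement): project_id=NULL, no match -> dropped
So 1 of 4 rows is dropped.

SQL:
SELECT a.name, b.name AS project
FROM tasks a
INNER JOIN projects b ON a.project_id = b.id

Result:
name     | project
---------+--------
Refactor | Aurora 
Migrate  | Atlas  
Design   | Nimbus 


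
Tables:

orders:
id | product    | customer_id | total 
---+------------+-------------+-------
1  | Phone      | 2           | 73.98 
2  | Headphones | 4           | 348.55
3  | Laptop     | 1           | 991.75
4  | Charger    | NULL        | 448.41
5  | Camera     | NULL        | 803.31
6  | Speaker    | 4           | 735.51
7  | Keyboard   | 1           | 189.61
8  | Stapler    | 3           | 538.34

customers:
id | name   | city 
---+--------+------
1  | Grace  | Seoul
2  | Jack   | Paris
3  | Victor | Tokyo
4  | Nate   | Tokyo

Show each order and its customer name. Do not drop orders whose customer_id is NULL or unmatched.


LEFT JOIN keeps every row from orders (the left table); where customer_id has no match in customers, the customer columns become NULL. Walk through each order:
  - order 1 (Phone): customer_id=2 -> matches Jack
  - order 2 (Headphones): customer_id=4 -> matches Nate
  - order 3 (Laptop): customer_id=1 -> matches Grace
  - order 4 (Charger): customer_id=NULL, no match -> kept with NULL
  - order 5 (Camera): customer_id=NULL, no match -> kept with NULL
  - order 6 (Speaker): customer_id=4 -> matches Nate
  - order 7 (Keyboard): customer_id=1 -> matches Grace
  - order 8 (Stapler): customer_id=3 -> matches Victor
All 8 rows appear; 2 have NULL customer.

SQL:
SELECT a.product, b.name AS customer
FROM orders a
LEFT JOIN customers b ON a.customer_id = b.id

Result:
product    | customer
-----------+---------
Phone      | Jack    
Headphones | Nate    
Laptop     | Grace   
Charger    | NULL    
Camera     | NULL    
Speaker    | Nate    
Keyboard   | Grace   
Stapler    | Victor  


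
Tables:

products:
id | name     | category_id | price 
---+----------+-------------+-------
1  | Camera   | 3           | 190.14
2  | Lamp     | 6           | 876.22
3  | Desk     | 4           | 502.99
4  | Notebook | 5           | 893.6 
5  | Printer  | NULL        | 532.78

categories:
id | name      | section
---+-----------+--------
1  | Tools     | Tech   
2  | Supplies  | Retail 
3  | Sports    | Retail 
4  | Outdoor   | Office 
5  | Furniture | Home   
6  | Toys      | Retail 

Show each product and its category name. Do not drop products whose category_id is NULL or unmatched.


LEFT JOIN keeps every row from products (the left table); where category_id has no match in categories, the category columns become NULL. Walk through each product:
  - product 1 (Camera): category_id=3 -> matches Sports
  - product 2 (Lamp): category_id=6 -> matches Toys
  - product 3 (Desk): category_id=4 -> matches Outdoor
  - product 4 (Notebook): category_id=5 -> matches Furniture
  - product 5 (Printer): category_id=NULL, no match -> kept with NULL
All 5 rows appear; 1 has NULL category.

SQL:
SELECT a.name, b.name AS category
FROM products a
LEFT JOIN categories b ON a.category_id = b.id

Result:
name     | category 
---------+----------
Camera   | Sports   
Lamp     | Toys     
Desk     | Outdoor  
Notebook | Furniture
Printer  | NULL     


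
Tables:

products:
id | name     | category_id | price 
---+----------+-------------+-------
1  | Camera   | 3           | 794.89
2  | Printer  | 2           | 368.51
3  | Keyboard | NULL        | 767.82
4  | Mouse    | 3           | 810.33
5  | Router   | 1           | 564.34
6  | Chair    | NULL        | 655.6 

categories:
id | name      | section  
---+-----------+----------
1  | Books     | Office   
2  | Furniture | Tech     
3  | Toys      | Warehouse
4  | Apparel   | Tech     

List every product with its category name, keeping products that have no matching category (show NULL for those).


LEFT JOIN keeps every row from products (the left table); where category_id has no match in categories, the category columns become NULL. Walk through each product:
  - product 1 (Camera): category_id=3 -> matches Toys
  - product 2 (Printer): category_id=2 -> matches Furniture
  - product 3 (Keyboard): category_id=NULL, no match -> kept with NULL
  - product 4 (Mouse): category_id=3 -> matches Toys
  - product 5 (Router): category_id=1 -> matches Books
  - product 6 (Chair): category_id=NULL, no match -> kept with NULL
All 6 rows appear; 2 have NULL category.

SQL:
SELECT a.name, b.name AS category
FROM products a
LEFT JOIN categories b ON a.category_id = b.id

Result:
name     | category 
---------+----------
Camera   | Toys     
Printer  | Furniture
Keyboard | NULL     
Mouse    | Toys     
Router   | Books    
Chair    | NULL     


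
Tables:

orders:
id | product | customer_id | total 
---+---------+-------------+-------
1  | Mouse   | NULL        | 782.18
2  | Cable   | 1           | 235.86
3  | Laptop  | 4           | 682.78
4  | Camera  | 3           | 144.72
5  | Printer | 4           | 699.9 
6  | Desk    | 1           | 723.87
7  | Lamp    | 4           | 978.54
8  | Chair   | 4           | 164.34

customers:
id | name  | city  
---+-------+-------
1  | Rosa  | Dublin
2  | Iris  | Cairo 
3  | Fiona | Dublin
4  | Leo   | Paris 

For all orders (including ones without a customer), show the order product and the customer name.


LEFT JOIN keeps every row from orders (the left table); where customer_id has no match in customers, the customer columns become NULL. Walk through each order:
  - order 1 (Mouse): customer_id=NULL, no match -> kept with NULL
  - order 2 (Cable): customer_id=1 -> matches Rosa
  - order 3 (Laptop): customer_id=4 -> matches Leo
  - order 4 (Camera): customer_id=3 -> matches Fiona
  - order 5 (Printer): customer_id=4 -> matches Leo
  - order 6 (Desk): customer_id=1 -> matches Rosa
  - order 7 (Lamp): customer_id=4 -> matches Leo
  - order 8 (Chair): customer_id=4 -> matches Leo
All 8 rows appear; 1 has NULL customer.

SQL:
SELECT a.product, b.name AS customer
FROM orders a
LEFT JOIN customers b ON a.customer_id = b.id

Result:
product | customer
--------+---------
Mouse   | NULL    
Cable   | Rosa    
Laptop  | Leo     
Camera  | Fiona   
Printer | Leo     
Desk    | Rosa    
Lamp    | Leo     
Chair   | Leo     
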